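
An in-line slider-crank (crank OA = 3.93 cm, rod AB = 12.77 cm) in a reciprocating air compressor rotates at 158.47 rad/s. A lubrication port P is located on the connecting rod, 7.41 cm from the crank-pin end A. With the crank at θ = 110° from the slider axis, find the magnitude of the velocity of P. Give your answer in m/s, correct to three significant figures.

ω = 158.5 rad/s.  Crank-pin speed |V_A| = rω = 6.2279 m/s, perpendicular to OA.
Rod angle: sinφ = −(r/L) sinθ ⇒ φ = -16.810°; ω_rod = −rω cosθ/√(L²−r²sin²θ) = +17.425 rad/s.
V_P = V_A + ω_rod × AP, with AP = 0.0741 m along the rod.
Components: V_Px = −rω sinθ − a·ω_rod·sinφ = -5.4789 m/s;  V_Py = rω cosθ + a·ω_rod·cosφ = -0.89406 m/s.
|V_P| = √(V_Px² + V_Py²) = 5.5514 m/s.

5.55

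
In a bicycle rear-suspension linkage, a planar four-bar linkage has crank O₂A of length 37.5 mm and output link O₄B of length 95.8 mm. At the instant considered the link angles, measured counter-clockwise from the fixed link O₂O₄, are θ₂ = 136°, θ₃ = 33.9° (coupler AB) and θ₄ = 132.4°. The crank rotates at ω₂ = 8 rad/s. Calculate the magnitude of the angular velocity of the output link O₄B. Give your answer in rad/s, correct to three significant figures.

3.10

ω₂ = 8 rad/s
Differentiating the loop-closure r₂e^{iθ₂}+r₃e^{iθ₃}=r₁+r₄e^{iθ₄} gives r₂ω₂e^{iθ₂}+r₃ω₃e^{iθ₃}=r₄ω₄e^{iθ₄}.
Eliminating the other unknown: ω₄ = r₂ω₂ sin(θ₂−θ₃) / [r₄ sin(θ₄−θ₃)].
Numerator sine = +0.97778; denominator sine = +0.98902.
Result = 0.0375·8·(+0.97778) / (0.0958·(+0.98902)) = +3.096 rad/s; magnitude 3.096 rad/s.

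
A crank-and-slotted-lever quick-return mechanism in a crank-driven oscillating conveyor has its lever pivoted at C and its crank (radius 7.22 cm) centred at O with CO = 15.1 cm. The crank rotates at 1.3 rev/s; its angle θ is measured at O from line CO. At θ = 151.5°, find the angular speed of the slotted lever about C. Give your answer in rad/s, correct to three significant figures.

4.03

ω = 8.168 rad/s (from 1.3 rev/s).
Crank pin A relative to C: A = (d + r cosθ, r sinθ); lever angle φ = atan2(r sinθ, d + r cosθ).
Differentiating tanφ: φ̇ = rω(d cosθ + r)/(d² + r² + 2dr cosθ).
d² + r² + 2dr cosθ = |CA|² = 0.00885176 m²;  d cosθ + r = -0.060501 m.
|ω_lever| = |0.0722·8.168·-0.060501| / 0.00885176 = 4.0308 rad/s.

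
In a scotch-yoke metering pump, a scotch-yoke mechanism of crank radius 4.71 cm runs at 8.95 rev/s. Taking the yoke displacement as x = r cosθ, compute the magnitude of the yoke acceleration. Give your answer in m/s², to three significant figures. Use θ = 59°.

ω = 56.23 rad/s (from 8.95 rev/s).
x = r cosθ ⇒ ẍ = −rω² cosθ (ω constant).
|a| = rω²|cosθ| = 0.0471·(56.23)²·|cos 59°| = 76.712 m/s².

76.7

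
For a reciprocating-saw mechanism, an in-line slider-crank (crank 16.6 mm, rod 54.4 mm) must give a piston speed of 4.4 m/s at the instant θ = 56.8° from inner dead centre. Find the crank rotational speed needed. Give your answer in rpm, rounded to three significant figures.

2580

For an in-line slider-crank, |v_piston| = rω|sinθ|·[1 + r cosθ/√(L² − r² sin²θ)].
With r = 0.0166 m, L = 0.0544 m, θ = 56.8°: the bracketed kinematic factor |dx/dθ| = 0.016291 m.
ω = v/|dx/dθ| = 4.4/0.016291 = 270.09 rad/s.
N = 60ω/(2π) = 2579.2 rpm.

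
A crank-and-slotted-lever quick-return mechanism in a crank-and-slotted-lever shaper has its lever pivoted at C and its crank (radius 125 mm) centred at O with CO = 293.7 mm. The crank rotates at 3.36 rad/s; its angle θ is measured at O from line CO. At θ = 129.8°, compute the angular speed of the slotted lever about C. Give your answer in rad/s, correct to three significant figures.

0.482

ω = 3.36 rad/s
Crank pin A relative to C: A = (d + r cosθ, r sinθ); lever angle φ = atan2(r sinθ, d + r cosθ).
Differentiating tanφ: φ̇ = rω(d cosθ + r)/(d² + r² + 2dr cosθ).
d² + r² + 2dr cosθ = |CA|² = 0.0548846 m²;  d cosθ + r = -0.063 m.
|ω_lever| = |0.125·3.36·-0.063| / 0.0548846 = 0.4821 rad/s.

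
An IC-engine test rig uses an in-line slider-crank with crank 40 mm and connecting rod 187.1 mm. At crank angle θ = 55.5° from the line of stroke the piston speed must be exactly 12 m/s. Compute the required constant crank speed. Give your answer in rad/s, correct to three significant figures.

For an in-line slider-crank, |v_piston| = rω|sinθ|·[1 + r cosθ/√(L² − r² sin²θ)].
With r = 0.04 m, L = 0.1871 m, θ = 55.5°: the bracketed kinematic factor |dx/dθ| = 0.03702 m.
ω = v/|dx/dθ| = 12/0.03702 = 324.15 rad/s.

324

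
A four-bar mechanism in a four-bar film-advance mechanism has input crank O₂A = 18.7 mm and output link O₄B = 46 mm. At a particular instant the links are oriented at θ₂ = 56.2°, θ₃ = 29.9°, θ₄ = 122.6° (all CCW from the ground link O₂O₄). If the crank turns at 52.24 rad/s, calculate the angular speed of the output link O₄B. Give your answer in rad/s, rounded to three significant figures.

ω₂ = 52.24 rad/s
Differentiating the loop-closure r₂e^{iθ₂}+r₃e^{iθ₃}=r₁+r₄e^{iθ₄} gives r₂ω₂e^{iθ₂}+r₃ω₃e^{iθ₃}=r₄ω₄e^{iθ₄}.
Eliminating the other unknown: ω₄ = r₂ω₂ sin(θ₂−θ₃) / [r₄ sin(θ₄−θ₃)].
Numerator sine = +0.44307; denominator sine = +0.99889.
Result = 0.0187·52.24·(+0.44307) / (0.046·(+0.99889)) = +9.4198 rad/s; magnitude 9.4198 rad/s.

9.42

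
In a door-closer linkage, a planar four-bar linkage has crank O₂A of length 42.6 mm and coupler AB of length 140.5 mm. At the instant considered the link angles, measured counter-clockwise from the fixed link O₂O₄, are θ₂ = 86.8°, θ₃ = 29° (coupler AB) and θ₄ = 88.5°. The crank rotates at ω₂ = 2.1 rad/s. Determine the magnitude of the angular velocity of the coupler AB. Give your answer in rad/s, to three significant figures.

ω₂ = 2.1 rad/s
Differentiating the loop-closure r₂e^{iθ₂}+r₃e^{iθ₃}=r₁+r₄e^{iθ₄} gives r₂ω₂e^{iθ₂}+r₃ω₃e^{iθ₃}=r₄ω₄e^{iθ₄}.
Eliminating the other unknown: ω₃ = r₂ω₂ sin(θ₄−θ₂) / [r₃ sin(θ₃−θ₄)].
Numerator sine = +0.02967; denominator sine = -0.86163.
Result = 0.0426·2.1·(+0.02967) / (0.1405·(-0.86163)) = -0.021923 rad/s; magnitude 0.021923 rad/s.

0.0219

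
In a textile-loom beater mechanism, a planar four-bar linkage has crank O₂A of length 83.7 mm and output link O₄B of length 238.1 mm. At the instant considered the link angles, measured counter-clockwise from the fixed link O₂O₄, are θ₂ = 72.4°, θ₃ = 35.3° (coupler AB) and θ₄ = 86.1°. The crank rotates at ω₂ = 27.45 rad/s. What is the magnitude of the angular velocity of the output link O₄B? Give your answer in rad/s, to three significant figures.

7.51

ω₂ = 27.45 rad/s
Differentiating the loop-closure r₂e^{iθ₂}+r₃e^{iθ₃}=r₁+r₄e^{iθ₄} gives r₂ω₂e^{iθ₂}+r₃ω₃e^{iθ₃}=r₄ω₄e^{iθ₄}.
Eliminating the other unknown: ω₄ = r₂ω₂ sin(θ₂−θ₃) / [r₄ sin(θ₄−θ₃)].
Numerator sine = +0.60321; denominator sine = +0.77494.
Result = 0.0837·27.45·(+0.60321) / (0.2381·(+0.77494)) = +7.5111 rad/s; magnitude 7.5111 rad/s.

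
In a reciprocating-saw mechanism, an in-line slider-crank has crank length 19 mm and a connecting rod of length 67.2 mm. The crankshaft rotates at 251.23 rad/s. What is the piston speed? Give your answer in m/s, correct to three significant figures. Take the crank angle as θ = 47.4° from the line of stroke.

ω = 251.2 rad/s
For an in-line slider-crank, x = r cosθ + √(L² − r² sin²θ), so v = −rω sinθ·[1 + r cosθ/√(L² − r² sin²θ)].
With r = 0.019 m, L = 0.0672 m, θ = 47.4°: √(L² − r² sin²θ) = 0.065729 m.
v = −0.019·251.2·0.73610·[1 + 0.019·0.67688/0.065729] = -4.2012 m/s.
|v| = 4.2012 m/s.

4.20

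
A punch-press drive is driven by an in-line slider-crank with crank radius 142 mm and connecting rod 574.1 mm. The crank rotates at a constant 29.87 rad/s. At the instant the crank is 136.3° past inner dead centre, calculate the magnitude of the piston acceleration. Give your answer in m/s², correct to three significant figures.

89.7

ω = 29.87 rad/s
x(θ) = r cosθ + √(L² − r² sin²θ); with ω constant, a = ω²·d²x/dθ².
d²x/dθ² = −r cosθ − r²(cos2θ)/√u − r⁴ sin²2θ/(4u^{3/2}),  u = L² − r² sin²θ = 0.319966 m².
Substituting r = 0.142 m, L = 0.5741 m, θ = 136.3°: d²x/dθ² = +0.10048 m.
a = ω²·d²x/dθ² = (29.87)²·(+0.10048) = +89.653 m/s²;  |a| = 89.653 m/s².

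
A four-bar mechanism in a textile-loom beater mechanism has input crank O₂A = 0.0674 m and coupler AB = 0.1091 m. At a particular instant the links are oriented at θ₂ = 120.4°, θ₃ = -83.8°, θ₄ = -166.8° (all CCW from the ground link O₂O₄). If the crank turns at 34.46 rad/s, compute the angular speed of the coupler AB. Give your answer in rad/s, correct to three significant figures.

ω₂ = 34.46 rad/s
Differentiating the loop-closure r₂e^{iθ₂}+r₃e^{iθ₃}=r₁+r₄e^{iθ₄} gives r₂ω₂e^{iθ₂}+r₃ω₃e^{iθ₃}=r₄ω₄e^{iθ₄}.
Eliminating the other unknown: ω₃ = r₂ω₂ sin(θ₄−θ₂) / [r₃ sin(θ₃−θ₄)].
Numerator sine = +0.95528; denominator sine = +0.99255.
Result = 0.0674·34.46·(+0.95528) / (0.1091·(+0.99255)) = +20.489 rad/s; magnitude 20.489 rad/s.

20.5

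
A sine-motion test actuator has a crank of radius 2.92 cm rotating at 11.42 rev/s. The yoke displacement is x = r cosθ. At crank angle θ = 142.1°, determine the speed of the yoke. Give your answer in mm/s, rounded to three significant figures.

1290

ω = 71.75 rad/s (from 11.42 rev/s).
x = r cosθ ⇒ ẋ = −rω sinθ.
|v| = rω|sinθ| = 0.0292·71.75·|sin 142.1°| = 1.2871 m/s = 1287.1 mm/s.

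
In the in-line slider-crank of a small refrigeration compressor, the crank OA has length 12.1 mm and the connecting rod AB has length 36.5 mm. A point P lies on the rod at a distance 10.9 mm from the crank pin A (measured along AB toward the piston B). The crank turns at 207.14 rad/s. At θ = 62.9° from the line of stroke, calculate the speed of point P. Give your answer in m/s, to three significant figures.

ω = 207.1 rad/s.  Crank-pin speed |V_A| = rω = 2.5064 m/s, perpendicular to OA.
Rod angle: sinφ = −(r/L) sinθ ⇒ φ = -17.164°; ω_rod = −rω cosθ/√(L²−r²sin²θ) = -32.74 rad/s.
V_P = V_A + ω_rod × AP, with AP = 0.0109 m along the rod.
Components: V_Px = −rω sinθ − a·ω_rod·sinφ = -2.3365 m/s;  V_Py = rω cosθ + a·ω_rod·cosφ = +0.80081 m/s.
|V_P| = √(V_Px² + V_Py²) = 2.47 m/s.

2.47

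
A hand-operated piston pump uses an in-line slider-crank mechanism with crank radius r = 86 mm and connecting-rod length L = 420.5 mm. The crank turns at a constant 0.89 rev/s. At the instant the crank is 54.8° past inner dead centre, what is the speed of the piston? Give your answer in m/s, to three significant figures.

0.440

ω = 2π·0.89 = 5.592 rad/s
For an in-line slider-crank, x = r cosθ + √(L² − r² sin²θ), so v = −rω sinθ·[1 + r cosθ/√(L² − r² sin²θ)].
With r = 0.086 m, L = 0.4205 m, θ = 54.8°: √(L² − r² sin²θ) = 0.41459 m.
v = −0.086·5.592·0.81714·[1 + 0.086·0.57643/0.41459] = -0.43997 m/s.
|v| = 0.43997 m/s.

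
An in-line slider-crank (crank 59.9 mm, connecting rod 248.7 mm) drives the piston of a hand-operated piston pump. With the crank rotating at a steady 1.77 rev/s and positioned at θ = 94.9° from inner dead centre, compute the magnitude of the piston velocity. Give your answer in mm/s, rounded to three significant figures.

650

ω = 2π·1.77 = 11.12 rad/s
For an in-line slider-crank, x = r cosθ + √(L² − r² sin²θ), so v = −rω sinθ·[1 + r cosθ/√(L² − r² sin²θ)].
With r = 0.0599 m, L = 0.2487 m, θ = 94.9°: √(L² − r² sin²θ) = 0.24143 m.
v = −0.0599·11.12·0.99635·[1 + 0.0599·-0.08542/0.24143] = -0.64966 m/s.
|v| = 0.64966 m/s = 649.66 mm/s.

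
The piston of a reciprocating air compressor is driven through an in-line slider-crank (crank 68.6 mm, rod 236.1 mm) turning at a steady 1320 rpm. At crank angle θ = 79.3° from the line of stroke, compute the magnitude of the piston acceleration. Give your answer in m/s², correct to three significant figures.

ω = 2π·1320/60 = 138.2 rad/s
x(θ) = r cosθ + √(L² − r² sin²θ); with ω constant, a = ω²·d²x/dθ².
d²x/dθ² = −r cosθ − r²(cos2θ)/√u − r⁴ sin²2θ/(4u^{3/2}),  u = L² − r² sin²θ = 0.0511995 m².
Substituting r = 0.0686 m, L = 0.2361 m, θ = 79.3°: d²x/dθ² = +0.0065635 m.
a = ω²·d²x/dθ² = (138.2)²·(+0.0065635) = +125.41 m/s²;  |a| = 125.41 m/s².

125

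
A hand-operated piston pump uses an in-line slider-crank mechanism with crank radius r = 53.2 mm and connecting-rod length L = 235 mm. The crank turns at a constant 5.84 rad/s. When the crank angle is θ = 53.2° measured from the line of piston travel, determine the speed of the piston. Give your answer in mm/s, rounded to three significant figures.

283

ω = 5.84 rad/s
For an in-line slider-crank, x = r cosθ + √(L² − r² sin²θ), so v = −rω sinθ·[1 + r cosθ/√(L² − r² sin²θ)].
With r = 0.0532 m, L = 0.235 m, θ = 53.2°: √(L² − r² sin²θ) = 0.23111 m.
v = −0.0532·5.84·0.80073·[1 + 0.0532·0.59902/0.23111] = -0.28308 m/s.
|v| = 0.28308 m/s = 283.08 mm/s.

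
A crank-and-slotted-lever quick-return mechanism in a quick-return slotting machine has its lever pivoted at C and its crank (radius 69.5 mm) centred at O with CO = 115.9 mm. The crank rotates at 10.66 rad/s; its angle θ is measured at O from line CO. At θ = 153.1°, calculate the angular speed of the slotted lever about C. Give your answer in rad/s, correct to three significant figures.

ω = 10.66 rad/s
Crank pin A relative to C: A = (d + r cosθ, r sinθ); lever angle φ = atan2(r sinθ, d + r cosθ).
Differentiating tanφ: φ̇ = rω(d cosθ + r)/(d² + r² + 2dr cosθ).
d² + r² + 2dr cosθ = |CA|² = 0.00389611 m²;  d cosθ + r = -0.033859 m.
|ω_lever| = |0.0695·10.66·-0.033859| / 0.00389611 = 6.4386 rad/s.

6.44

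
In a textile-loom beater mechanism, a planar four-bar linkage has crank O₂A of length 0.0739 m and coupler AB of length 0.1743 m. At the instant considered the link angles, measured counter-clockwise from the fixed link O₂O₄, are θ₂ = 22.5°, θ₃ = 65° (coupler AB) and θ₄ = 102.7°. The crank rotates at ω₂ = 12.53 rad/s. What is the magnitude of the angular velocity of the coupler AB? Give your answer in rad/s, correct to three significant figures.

8.56

ω₂ = 12.53 rad/s
Differentiating the loop-closure r₂e^{iθ₂}+r₃e^{iθ₃}=r₁+r₄e^{iθ₄} gives r₂ω₂e^{iθ₂}+r₃ω₃e^{iθ₃}=r₄ω₄e^{iθ₄}.
Eliminating the other unknown: ω₃ = r₂ω₂ sin(θ₄−θ₂) / [r₃ sin(θ₃−θ₄)].
Numerator sine = +0.98541; denominator sine = -0.61153.
Result = 0.0739·12.53·(+0.98541) / (0.1743·(-0.61153)) = -8.5605 rad/s; magnitude 8.5605 rad/s.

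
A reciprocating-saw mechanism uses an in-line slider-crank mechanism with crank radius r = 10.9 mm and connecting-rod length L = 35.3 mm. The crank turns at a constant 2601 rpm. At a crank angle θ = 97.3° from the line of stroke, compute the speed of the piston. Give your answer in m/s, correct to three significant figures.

ω = 2π·2601/60 = 272.4 rad/s
For an in-line slider-crank, x = r cosθ + √(L² − r² sin²θ), so v = −rω sinθ·[1 + r cosθ/√(L² − r² sin²θ)].
With r = 0.0109 m, L = 0.0353 m, θ = 97.3°: √(L² − r² sin²θ) = 0.033604 m.
v = −0.0109·272.4·0.99189·[1 + 0.0109·-0.12706/0.033604] = -2.8235 m/s.
|v| = 2.8235 m/s.

2.82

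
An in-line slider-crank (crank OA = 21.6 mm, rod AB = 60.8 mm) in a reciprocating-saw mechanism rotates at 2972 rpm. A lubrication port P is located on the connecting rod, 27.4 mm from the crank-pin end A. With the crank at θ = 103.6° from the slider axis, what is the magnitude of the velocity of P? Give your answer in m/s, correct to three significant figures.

ω = 311.2 rad/s.  Crank-pin speed |V_A| = rω = 6.7225 m/s, perpendicular to OA.
Rod angle: sinφ = −(r/L) sinθ ⇒ φ = -20.200°; ω_rod = −rω cosθ/√(L²−r²sin²θ) = +27.703 rad/s.
V_P = V_A + ω_rod × AP, with AP = 0.0274 m along the rod.
Components: V_Px = −rω sinθ − a·ω_rod·sinφ = -6.2719 m/s;  V_Py = rω cosθ + a·ω_rod·cosφ = -0.86837 m/s.
|V_P| = √(V_Px² + V_Py²) = 6.3317 m/s.

6.33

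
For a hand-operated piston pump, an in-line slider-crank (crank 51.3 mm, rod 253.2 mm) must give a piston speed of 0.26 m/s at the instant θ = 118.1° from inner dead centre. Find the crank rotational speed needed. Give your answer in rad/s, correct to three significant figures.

For an in-line slider-crank, |v_piston| = rω|sinθ|·[1 + r cosθ/√(L² − r² sin²θ)].
With r = 0.0513 m, L = 0.2532 m, θ = 118.1°: the bracketed kinematic factor |dx/dθ| = 0.040864 m.
ω = v/|dx/dθ| = 0.26/0.040864 = 6.3626 rad/s.

6.36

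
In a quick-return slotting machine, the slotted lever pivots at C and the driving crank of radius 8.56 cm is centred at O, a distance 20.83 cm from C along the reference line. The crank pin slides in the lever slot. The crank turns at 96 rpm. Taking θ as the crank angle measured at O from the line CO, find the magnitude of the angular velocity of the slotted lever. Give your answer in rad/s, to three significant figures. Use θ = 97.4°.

ω = 10.05 rad/s (from 96 rpm).
Crank pin A relative to C: A = (d + r cosθ, r sinθ); lever angle φ = atan2(r sinθ, d + r cosθ).
Differentiating tanφ: φ̇ = rω(d cosθ + r)/(d² + r² + 2dr cosθ).
d² + r² + 2dr cosθ = |CA|² = 0.0461233 m²;  d cosθ + r = +0.058772 m.
|ω_lever| = |0.0856·10.05·+0.058772| / 0.0461233 = 1.0965 rad/s.

1.10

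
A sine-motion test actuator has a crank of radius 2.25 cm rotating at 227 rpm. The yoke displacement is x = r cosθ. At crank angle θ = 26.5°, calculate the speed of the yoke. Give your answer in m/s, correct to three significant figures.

0.239

ω = 23.77 rad/s (from 227 rpm).
x = r cosθ ⇒ ẋ = −rω sinθ.
|v| = rω|sinθ| = 0.0225·23.77·|sin 26.5°| = 0.23865 m/s.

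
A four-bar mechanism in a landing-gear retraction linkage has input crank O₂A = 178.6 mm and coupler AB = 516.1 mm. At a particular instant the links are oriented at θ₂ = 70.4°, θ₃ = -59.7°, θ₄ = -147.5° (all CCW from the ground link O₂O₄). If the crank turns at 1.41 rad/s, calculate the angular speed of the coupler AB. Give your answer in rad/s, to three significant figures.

ω₂ = 1.41 rad/s
Differentiating the loop-closure r₂e^{iθ₂}+r₃e^{iθ₃}=r₁+r₄e^{iθ₄} gives r₂ω₂e^{iθ₂}+r₃ω₃e^{iθ₃}=r₄ω₄e^{iθ₄}.
Eliminating the other unknown: ω₃ = r₂ω₂ sin(θ₄−θ₂) / [r₃ sin(θ₃−θ₄)].
Numerator sine = +0.61429; denominator sine = +0.99926.
Result = 0.1786·1.41·(+0.61429) / (0.5161·(+0.99926)) = +0.29996 rad/s; magnitude 0.29996 rad/s.

0.300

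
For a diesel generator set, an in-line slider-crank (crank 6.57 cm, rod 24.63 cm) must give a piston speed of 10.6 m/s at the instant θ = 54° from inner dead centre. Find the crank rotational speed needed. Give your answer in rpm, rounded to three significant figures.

1640

For an in-line slider-crank, |v_piston| = rω|sinθ|·[1 + r cosθ/√(L² − r² sin²θ)].
With r = 0.0657 m, L = 0.2463 m, θ = 54°: the bracketed kinematic factor |dx/dθ| = 0.061687 m.
ω = v/|dx/dθ| = 10.6/0.061687 = 171.83 rad/s.
N = 60ω/(2π) = 1640.9 rpm.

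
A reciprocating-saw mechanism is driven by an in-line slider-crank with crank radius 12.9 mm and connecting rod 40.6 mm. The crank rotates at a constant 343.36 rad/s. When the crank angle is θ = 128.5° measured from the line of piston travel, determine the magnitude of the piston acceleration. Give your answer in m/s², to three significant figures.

1050

ω = 343.4 rad/s
x(θ) = r cosθ + √(L² − r² sin²θ); with ω constant, a = ω²·d²x/dθ².
d²x/dθ² = −r cosθ − r²(cos2θ)/√u − r⁴ sin²2θ/(4u^{3/2}),  u = L² − r² sin²θ = 0.00154644 m².
Substituting r = 0.0129 m, L = 0.0406 m, θ = 128.5°: d²x/dθ² = +0.0088743 m.
a = ω²·d²x/dθ² = (343.4)²·(+0.0088743) = +1046.2 m/s²;  |a| = 1046.2 m/s².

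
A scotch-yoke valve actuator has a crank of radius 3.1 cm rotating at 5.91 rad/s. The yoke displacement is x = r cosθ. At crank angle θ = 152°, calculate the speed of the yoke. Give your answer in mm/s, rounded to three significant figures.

ω = 5.91 rad/s
x = r cosθ ⇒ ẋ = −rω sinθ.
|v| = rω|sinθ| = 0.031·5.91·|sin 152°| = 0.086012 m/s = 86.012 mm/s.

86.0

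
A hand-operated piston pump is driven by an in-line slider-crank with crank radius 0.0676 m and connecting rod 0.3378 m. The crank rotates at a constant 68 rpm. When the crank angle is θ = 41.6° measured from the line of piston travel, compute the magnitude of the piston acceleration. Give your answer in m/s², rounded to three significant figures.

2.65

ω = 2π·68/60 = 7.121 rad/s
x(θ) = r cosθ + √(L² − r² sin²θ); with ω constant, a = ω²·d²x/dθ².
d²x/dθ² = −r cosθ − r²(cos2θ)/√u − r⁴ sin²2θ/(4u^{3/2}),  u = L² − r² sin²θ = 0.112094 m².
Substituting r = 0.0676 m, L = 0.3378 m, θ = 41.6°: d²x/dθ² = -0.052304 m.
a = ω²·d²x/dθ² = (7.121)²·(-0.052304) = -2.6522 m/s²;  |a| = 2.6522 m/s².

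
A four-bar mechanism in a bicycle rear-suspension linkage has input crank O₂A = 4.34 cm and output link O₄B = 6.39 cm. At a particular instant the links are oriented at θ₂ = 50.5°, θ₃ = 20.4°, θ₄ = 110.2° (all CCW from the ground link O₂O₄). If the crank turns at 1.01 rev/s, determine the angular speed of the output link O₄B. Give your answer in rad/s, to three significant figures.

2.16

ω₂ = 6.346 rad/s (from 1.01 rev/s).
Differentiating the loop-closure r₂e^{iθ₂}+r₃e^{iθ₃}=r₁+r₄e^{iθ₄} gives r₂ω₂e^{iθ₂}+r₃ω₃e^{iθ₃}=r₄ω₄e^{iθ₄}.
Eliminating the other unknown: ω₄ = r₂ω₂ sin(θ₂−θ₃) / [r₄ sin(θ₄−θ₃)].
Numerator sine = +0.50151; denominator sine = +0.99999.
Result = 0.0434·6.346·(+0.50151) / (0.0639·(+0.99999)) = +2.1616 rad/s; magnitude 2.1616 rad/s.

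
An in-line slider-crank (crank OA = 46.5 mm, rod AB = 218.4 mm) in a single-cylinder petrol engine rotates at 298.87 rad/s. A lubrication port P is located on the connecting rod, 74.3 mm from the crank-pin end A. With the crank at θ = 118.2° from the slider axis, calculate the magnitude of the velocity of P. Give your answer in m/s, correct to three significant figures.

12.6

ω = 298.9 rad/s.  Crank-pin speed |V_A| = rω = 13.897 m/s, perpendicular to OA.
Rod angle: sinφ = −(r/L) sinθ ⇒ φ = -10.815°; ω_rod = −rω cosθ/√(L²−r²sin²θ) = +30.614 rad/s.
V_P = V_A + ω_rod × AP, with AP = 0.0743 m along the rod.
Components: V_Px = −rω sinθ − a·ω_rod·sinφ = -11.821 m/s;  V_Py = rω cosθ + a·ω_rod·cosφ = -4.3331 m/s.
|V_P| = √(V_Px² + V_Py²) = 12.59 m/s.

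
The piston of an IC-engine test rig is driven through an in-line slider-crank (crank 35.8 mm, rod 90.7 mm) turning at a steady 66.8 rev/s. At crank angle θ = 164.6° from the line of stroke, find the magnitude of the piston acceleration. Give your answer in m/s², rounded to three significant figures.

ω = 2π·66.8 = 419.7 rad/s
x(θ) = r cosθ + √(L² − r² sin²θ); with ω constant, a = ω²·d²x/dθ².
d²x/dθ² = −r cosθ − r²(cos2θ)/√u − r⁴ sin²2θ/(4u^{3/2}),  u = L² − r² sin²θ = 0.00813611 m².
Substituting r = 0.0358 m, L = 0.0907 m, θ = 164.6°: d²x/dθ² = +0.022163 m.
a = ω²·d²x/dθ² = (419.7)²·(+0.022163) = +3904.3 m/s²;  |a| = 3904.3 m/s².

3900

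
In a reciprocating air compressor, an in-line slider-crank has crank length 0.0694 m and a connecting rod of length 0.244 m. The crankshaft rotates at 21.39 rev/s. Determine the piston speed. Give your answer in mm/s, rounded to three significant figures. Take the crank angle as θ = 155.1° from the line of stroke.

ω = 2π·21.4 = 134.4 rad/s
For an in-line slider-crank, x = r cosθ + √(L² − r² sin²θ), so v = −rω sinθ·[1 + r cosθ/√(L² − r² sin²θ)].
With r = 0.0694 m, L = 0.244 m, θ = 155.1°: √(L² − r² sin²θ) = 0.24224 m.
v = −0.0694·134.4·0.42104·[1 + 0.0694·-0.90704/0.24224] = -2.9066 m/s.
|v| = 2.9066 m/s = 2906.6 mm/s.

2910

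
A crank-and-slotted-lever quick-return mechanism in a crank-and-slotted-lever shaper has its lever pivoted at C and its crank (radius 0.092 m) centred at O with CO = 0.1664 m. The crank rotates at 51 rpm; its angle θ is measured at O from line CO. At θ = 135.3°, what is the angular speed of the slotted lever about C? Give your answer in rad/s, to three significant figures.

0.897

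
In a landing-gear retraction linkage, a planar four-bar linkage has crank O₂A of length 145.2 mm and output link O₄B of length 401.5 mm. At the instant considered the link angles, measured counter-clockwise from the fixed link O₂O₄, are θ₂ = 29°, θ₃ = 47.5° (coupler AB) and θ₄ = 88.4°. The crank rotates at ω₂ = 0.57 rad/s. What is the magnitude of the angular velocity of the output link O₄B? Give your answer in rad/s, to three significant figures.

0.0999

ω₂ = 0.57 rad/s
Differentiating the loop-closure r₂e^{iθ₂}+r₃e^{iθ₃}=r₁+r₄e^{iθ₄} gives r₂ω₂e^{iθ₂}+r₃ω₃e^{iθ₃}=r₄ω₄e^{iθ₄}.
Eliminating the other unknown: ω₄ = r₂ω₂ sin(θ₂−θ₃) / [r₄ sin(θ₄−θ₃)].
Numerator sine = -0.31730; denominator sine = +0.65474.
Result = 0.1452·0.57·(-0.31730) / (0.4015·(+0.65474)) = -0.099899 rad/s; magnitude 0.099899 rad/s.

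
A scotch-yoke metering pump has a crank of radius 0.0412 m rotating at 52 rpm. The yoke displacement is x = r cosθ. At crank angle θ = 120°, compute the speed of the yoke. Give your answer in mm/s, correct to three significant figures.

ω = 5.445 rad/s (from 52 rpm).
x = r cosθ ⇒ ẋ = −rω sinθ.
|v| = rω|sinθ| = 0.0412·5.445·|sin 120°| = 0.19429 m/s = 194.29 mm/s.

194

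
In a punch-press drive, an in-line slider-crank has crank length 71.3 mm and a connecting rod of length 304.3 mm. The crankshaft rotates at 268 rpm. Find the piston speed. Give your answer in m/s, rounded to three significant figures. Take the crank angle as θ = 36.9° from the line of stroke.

1.43

ω = 2π·268/60 = 28.06 rad/s
For an in-line slider-crank, x = r cosθ + √(L² − r² sin²θ), so v = −rω sinθ·[1 + r cosθ/√(L² − r² sin²θ)].
With r = 0.0713 m, L = 0.3043 m, θ = 36.9°: √(L² − r² sin²θ) = 0.30127 m.
v = −0.0713·28.06·0.60042·[1 + 0.0713·0.79968/0.30127] = -1.4288 m/s.
|v| = 1.4288 m/s.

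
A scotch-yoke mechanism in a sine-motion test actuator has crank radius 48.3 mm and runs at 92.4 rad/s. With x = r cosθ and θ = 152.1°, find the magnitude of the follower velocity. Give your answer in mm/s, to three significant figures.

2090

ω = 92.4 rad/s
x = r cosθ ⇒ ẋ = −rω sinθ.
|v| = rω|sinθ| = 0.0483·92.4·|sin 152.1°| = 2.0883 m/s = 2088.3 mm/s.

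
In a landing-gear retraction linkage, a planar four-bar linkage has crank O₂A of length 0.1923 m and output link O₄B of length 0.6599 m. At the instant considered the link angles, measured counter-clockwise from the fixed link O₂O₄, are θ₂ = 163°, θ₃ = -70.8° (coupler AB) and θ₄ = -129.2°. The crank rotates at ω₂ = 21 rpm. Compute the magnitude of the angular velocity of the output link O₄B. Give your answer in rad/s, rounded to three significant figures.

ω₂ = 2.199 rad/s (from 21 rpm).
Differentiating the loop-closure r₂e^{iθ₂}+r₃e^{iθ₃}=r₁+r₄e^{iθ₄} gives r₂ω₂e^{iθ₂}+r₃ω₃e^{iθ₃}=r₄ω₄e^{iθ₄}.
Eliminating the other unknown: ω₄ = r₂ω₂ sin(θ₂−θ₃) / [r₄ sin(θ₄−θ₃)].
Numerator sine = -0.80696; denominator sine = -0.85173.
Result = 0.1923·2.199·(-0.80696) / (0.6599·(-0.85173)) = +0.60716 rad/s; magnitude 0.60716 rad/s.

0.607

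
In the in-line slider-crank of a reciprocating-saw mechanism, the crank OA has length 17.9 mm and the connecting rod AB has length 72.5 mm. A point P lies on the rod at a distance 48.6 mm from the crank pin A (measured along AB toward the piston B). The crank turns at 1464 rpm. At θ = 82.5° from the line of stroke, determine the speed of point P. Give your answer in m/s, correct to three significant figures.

ω = 153.3 rad/s.  Crank-pin speed |V_A| = rω = 2.7442 m/s, perpendicular to OA.
Rod angle: sinφ = −(r/L) sinθ ⇒ φ = -14.169°; ω_rod = −rω cosθ/√(L²−r²sin²θ) = -5.0957 rad/s.
V_P = V_A + ω_rod × AP, with AP = 0.0486 m along the rod.
Components: V_Px = −rω sinθ − a·ω_rod·sinφ = -2.7814 m/s;  V_Py = rω cosθ + a·ω_rod·cosφ = +0.11808 m/s.
|V_P| = √(V_Px² + V_Py²) = 2.7839 m/s.

2.78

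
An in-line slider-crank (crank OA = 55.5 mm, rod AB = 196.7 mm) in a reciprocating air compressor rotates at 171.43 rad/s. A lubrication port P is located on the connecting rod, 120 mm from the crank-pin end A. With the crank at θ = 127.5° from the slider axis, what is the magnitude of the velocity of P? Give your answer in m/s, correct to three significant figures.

ω = 171.4 rad/s.  Crank-pin speed |V_A| = rω = 9.5144 m/s, perpendicular to OA.
Rod angle: sinφ = −(r/L) sinθ ⇒ φ = -12.935°; ω_rod = −rω cosθ/√(L²−r²sin²θ) = +30.212 rad/s.
V_P = V_A + ω_rod × AP, with AP = 0.12 m along the rod.
Components: V_Px = −rω sinθ − a·ω_rod·sinφ = -6.7367 m/s;  V_Py = rω cosθ + a·ω_rod·cosφ = -2.2585 m/s.
|V_P| = √(V_Px² + V_Py²) = 7.1052 m/s.

7.11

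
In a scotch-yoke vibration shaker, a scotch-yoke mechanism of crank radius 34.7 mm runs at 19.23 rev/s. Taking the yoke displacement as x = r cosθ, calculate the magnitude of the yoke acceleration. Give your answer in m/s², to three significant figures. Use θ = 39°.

394

ω = 120.8 rad/s (from 19.23 rev/s).
x = r cosθ ⇒ ẍ = −rω² cosθ (ω constant).
|a| = rω²|cosθ| = 0.0347·(120.8)²·|cos 39°| = 393.69 m/s².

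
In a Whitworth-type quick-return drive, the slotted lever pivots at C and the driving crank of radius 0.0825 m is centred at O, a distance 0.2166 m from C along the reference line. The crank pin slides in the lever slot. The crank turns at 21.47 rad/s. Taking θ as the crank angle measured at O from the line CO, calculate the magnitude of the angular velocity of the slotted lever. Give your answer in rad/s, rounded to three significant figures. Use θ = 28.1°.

5.68

ω = 21.47 rad/s
Crank pin A relative to C: A = (d + r cosθ, r sinθ); lever angle φ = atan2(r sinθ, d + r cosθ).
Differentiating tanφ: φ̇ = rω(d cosθ + r)/(d² + r² + 2dr cosθ).
d² + r² + 2dr cosθ = |CA|² = 0.0852481 m²;  d cosθ + r = +0.27357 m.
|ω_lever| = |0.0825·21.47·+0.27357| / 0.0852481 = 5.6842 rad/s.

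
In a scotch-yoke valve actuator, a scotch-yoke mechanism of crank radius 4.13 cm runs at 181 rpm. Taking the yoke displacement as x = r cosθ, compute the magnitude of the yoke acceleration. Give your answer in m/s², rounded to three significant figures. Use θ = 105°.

ω = 18.95 rad/s (from 181 rpm).
x = r cosθ ⇒ ẍ = −rω² cosθ (ω constant).
|a| = rω²|cosθ| = 0.0413·(18.95)²·|cos 105°| = 3.8403 m/s².

3.84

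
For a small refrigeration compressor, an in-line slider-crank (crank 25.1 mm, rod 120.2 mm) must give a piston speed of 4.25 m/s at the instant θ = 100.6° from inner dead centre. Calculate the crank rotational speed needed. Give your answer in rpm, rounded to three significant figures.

For an in-line slider-crank, |v_piston| = rω|sinθ|·[1 + r cosθ/√(L² − r² sin²θ)].
With r = 0.0251 m, L = 0.1202 m, θ = 100.6°: the bracketed kinematic factor |dx/dθ| = 0.023703 m.
ω = v/|dx/dθ| = 4.25/0.023703 = 179.3 rad/s.
N = 60ω/(2π) = 1712.2 rpm.

1710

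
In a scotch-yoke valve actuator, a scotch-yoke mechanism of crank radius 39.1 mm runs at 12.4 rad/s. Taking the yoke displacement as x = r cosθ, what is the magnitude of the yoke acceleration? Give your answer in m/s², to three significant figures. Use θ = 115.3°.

2.57

ω = 12.4 rad/s
x = r cosθ ⇒ ẍ = −rω² cosθ (ω constant).
|a| = rω²|cosθ| = 0.0391·(12.4)²·|cos 115.3°| = 2.5693 m/s².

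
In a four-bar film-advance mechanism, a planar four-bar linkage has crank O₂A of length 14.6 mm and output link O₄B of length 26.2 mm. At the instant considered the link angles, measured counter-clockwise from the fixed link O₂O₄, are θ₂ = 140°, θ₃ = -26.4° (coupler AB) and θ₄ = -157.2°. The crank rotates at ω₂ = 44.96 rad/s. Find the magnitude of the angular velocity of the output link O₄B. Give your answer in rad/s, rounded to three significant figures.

7.78

ω₂ = 44.96 rad/s
Differentiating the loop-closure r₂e^{iθ₂}+r₃e^{iθ₃}=r₁+r₄e^{iθ₄} gives r₂ω₂e^{iθ₂}+r₃ω₃e^{iθ₃}=r₄ω₄e^{iθ₄}.
Eliminating the other unknown: ω₄ = r₂ω₂ sin(θ₂−θ₃) / [r₄ sin(θ₄−θ₃)].
Numerator sine = +0.23514; denominator sine = -0.75700.
Result = 0.0146·44.96·(+0.23514) / (0.0262·(-0.75700)) = -7.7824 rad/s; magnitude 7.7824 rad/s.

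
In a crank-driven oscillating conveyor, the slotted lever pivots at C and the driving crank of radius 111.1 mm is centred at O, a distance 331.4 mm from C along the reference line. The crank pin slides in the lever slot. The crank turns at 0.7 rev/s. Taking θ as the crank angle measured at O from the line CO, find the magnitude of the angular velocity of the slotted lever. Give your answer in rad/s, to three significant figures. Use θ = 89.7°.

ω = 4.398 rad/s (from 0.7 rev/s).
Crank pin A relative to C: A = (d + r cosθ, r sinθ); lever angle φ = atan2(r sinθ, d + r cosθ).
Differentiating tanφ: φ̇ = rω(d cosθ + r)/(d² + r² + 2dr cosθ).
d² + r² + 2dr cosθ = |CA|² = 0.122555 m²;  d cosθ + r = +0.11284 m.
|ω_lever| = |0.1111·4.398·+0.11284| / 0.122555 = 0.44989 rad/s.

0.450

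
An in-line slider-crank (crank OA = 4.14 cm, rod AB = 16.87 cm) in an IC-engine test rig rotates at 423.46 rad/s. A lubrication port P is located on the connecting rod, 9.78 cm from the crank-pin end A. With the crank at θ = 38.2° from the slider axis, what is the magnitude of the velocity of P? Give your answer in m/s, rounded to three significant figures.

ω = 423.5 rad/s.  Crank-pin speed |V_A| = rω = 17.531 m/s, perpendicular to OA.
Rod angle: sinφ = −(r/L) sinθ ⇒ φ = -8.729°; ω_rod = −rω cosθ/√(L²−r²sin²θ) = -82.623 rad/s.
V_P = V_A + ω_rod × AP, with AP = 0.0978 m along the rod.
Components: V_Px = −rω sinθ − a·ω_rod·sinφ = -12.068 m/s;  V_Py = rω cosθ + a·ω_rod·cosφ = +5.7901 m/s.
|V_P| = √(V_Px² + V_Py²) = 13.385 m/s.

13.4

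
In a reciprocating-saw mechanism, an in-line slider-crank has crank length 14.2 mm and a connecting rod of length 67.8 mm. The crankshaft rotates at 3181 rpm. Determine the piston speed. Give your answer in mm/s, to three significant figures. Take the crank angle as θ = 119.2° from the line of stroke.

3700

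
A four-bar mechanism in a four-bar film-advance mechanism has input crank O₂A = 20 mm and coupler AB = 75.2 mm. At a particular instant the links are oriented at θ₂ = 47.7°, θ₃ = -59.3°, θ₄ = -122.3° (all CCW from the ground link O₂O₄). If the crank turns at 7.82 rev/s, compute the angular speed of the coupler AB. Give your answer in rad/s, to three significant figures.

2.55

ω₂ = 49.13 rad/s (from 7.82 rev/s).
Differentiating the loop-closure r₂e^{iθ₂}+r₃e^{iθ₃}=r₁+r₄e^{iθ₄} gives r₂ω₂e^{iθ₂}+r₃ω₃e^{iθ₃}=r₄ω₄e^{iθ₄}.
Eliminating the other unknown: ω₃ = r₂ω₂ sin(θ₄−θ₂) / [r₃ sin(θ₃−θ₄)].
Numerator sine = -0.17365; denominator sine = +0.89101.
Result = 0.02·49.13·(-0.17365) / (0.0752·(+0.89101)) = -2.5468 rad/s; magnitude 2.5468 rad/s.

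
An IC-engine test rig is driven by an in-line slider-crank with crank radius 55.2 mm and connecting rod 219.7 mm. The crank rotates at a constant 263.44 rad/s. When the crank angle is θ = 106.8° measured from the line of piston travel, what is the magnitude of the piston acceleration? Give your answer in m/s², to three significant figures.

ω = 263.4 rad/s
x(θ) = r cosθ + √(L² − r² sin²θ); with ω constant, a = ω²·d²x/dθ².
d²x/dθ² = −r cosθ − r²(cos2θ)/√u − r⁴ sin²2θ/(4u^{3/2}),  u = L² − r² sin²θ = 0.0454756 m².
Substituting r = 0.0552 m, L = 0.2197 m, θ = 106.8°: d²x/dθ² = +0.027783 m.
a = ω²·d²x/dθ² = (263.4)²·(+0.027783) = +1928.1 m/s²;  |a| = 1928.1 m/s².

1930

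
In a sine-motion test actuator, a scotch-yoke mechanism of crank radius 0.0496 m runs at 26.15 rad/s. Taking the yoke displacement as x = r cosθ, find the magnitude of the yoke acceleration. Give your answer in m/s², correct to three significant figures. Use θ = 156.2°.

ω = 26.15 rad/s
x = r cosθ ⇒ ẍ = −rω² cosθ (ω constant).
|a| = rω²|cosθ| = 0.0496·(26.15)²·|cos 156.2°| = 31.033 m/s².

31.0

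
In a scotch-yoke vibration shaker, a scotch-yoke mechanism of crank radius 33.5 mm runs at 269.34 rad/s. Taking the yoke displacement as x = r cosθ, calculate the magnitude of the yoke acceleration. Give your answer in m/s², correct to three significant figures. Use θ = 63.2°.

1100

ω = 269.3 rad/s
x = r cosθ ⇒ ẍ = −rω² cosθ (ω constant).
|a| = rω²|cosθ| = 0.0335·(269.3)²·|cos 63.2°| = 1095.7 m/s².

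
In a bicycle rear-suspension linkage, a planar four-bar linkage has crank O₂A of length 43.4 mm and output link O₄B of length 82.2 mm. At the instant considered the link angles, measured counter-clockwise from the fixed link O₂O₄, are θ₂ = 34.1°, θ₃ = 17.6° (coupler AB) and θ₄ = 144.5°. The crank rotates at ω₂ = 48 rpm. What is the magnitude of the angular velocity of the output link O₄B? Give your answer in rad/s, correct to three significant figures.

0.943

ω₂ = 5.027 rad/s (from 48 rpm).
Differentiating the loop-closure r₂e^{iθ₂}+r₃e^{iθ₃}=r₁+r₄e^{iθ₄} gives r₂ω₂e^{iθ₂}+r₃ω₃e^{iθ₃}=r₄ω₄e^{iθ₄}.
Eliminating the other unknown: ω₄ = r₂ω₂ sin(θ₂−θ₃) / [r₄ sin(θ₄−θ₃)].
Numerator sine = +0.28402; denominator sine = +0.79968.
Result = 0.0434·5.027·(+0.28402) / (0.0822·(+0.79968)) = +0.94256 rad/s; magnitude 0.94256 rad/s.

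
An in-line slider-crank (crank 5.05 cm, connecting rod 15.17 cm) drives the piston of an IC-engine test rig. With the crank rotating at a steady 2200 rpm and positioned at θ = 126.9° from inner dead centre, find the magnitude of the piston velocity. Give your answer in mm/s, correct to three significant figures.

ω = 2π·2200/60 = 230.4 rad/s
For an in-line slider-crank, x = r cosθ + √(L² − r² sin²θ), so v = −rω sinθ·[1 + r cosθ/√(L² − r² sin²θ)].
With r = 0.0505 m, L = 0.1517 m, θ = 126.9°: √(L² − r² sin²θ) = 0.14623 m.
v = −0.0505·230.4·0.79968·[1 + 0.0505·-0.60042/0.14623] = -7.3746 m/s.
|v| = 7.3746 m/s = 7374.6 mm/s.

7370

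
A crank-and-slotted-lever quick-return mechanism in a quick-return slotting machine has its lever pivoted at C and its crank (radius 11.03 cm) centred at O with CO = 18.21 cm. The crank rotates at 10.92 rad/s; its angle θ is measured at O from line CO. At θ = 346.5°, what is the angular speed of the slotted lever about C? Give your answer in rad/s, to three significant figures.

ω = 10.92 rad/s
Crank pin A relative to C: A = (d + r cosθ, r sinθ); lever angle φ = atan2(r sinθ, d + r cosθ).
Differentiating tanφ: φ̇ = rω(d cosθ + r)/(d² + r² + 2dr cosθ).
d² + r² + 2dr cosθ = |CA|² = 0.0843878 m²;  d cosθ + r = +0.28737 m.
|ω_lever| = |0.1103·10.92·+0.28737| / 0.0843878 = 4.1016 rad/s.

4.10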